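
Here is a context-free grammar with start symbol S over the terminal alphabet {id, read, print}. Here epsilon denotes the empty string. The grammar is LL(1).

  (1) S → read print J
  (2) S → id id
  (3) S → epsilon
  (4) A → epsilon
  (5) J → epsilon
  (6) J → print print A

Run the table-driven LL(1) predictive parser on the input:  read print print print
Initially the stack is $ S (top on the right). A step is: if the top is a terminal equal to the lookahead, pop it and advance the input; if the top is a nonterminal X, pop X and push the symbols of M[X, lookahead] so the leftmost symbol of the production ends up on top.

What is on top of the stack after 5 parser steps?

step 1: stack=$ S  input=read print print print $  — expand S → read print J
step 2: stack=$ J print read  input=read print print print $  — match read
step 3: stack=$ J print  input=print print print $  — match print
step 4: stack=$ J  input=print print $  — expand J → print print A
step 5: stack=$ A print print  input=print print $  — match print
Stack after step 5: $ A print (top = print).

print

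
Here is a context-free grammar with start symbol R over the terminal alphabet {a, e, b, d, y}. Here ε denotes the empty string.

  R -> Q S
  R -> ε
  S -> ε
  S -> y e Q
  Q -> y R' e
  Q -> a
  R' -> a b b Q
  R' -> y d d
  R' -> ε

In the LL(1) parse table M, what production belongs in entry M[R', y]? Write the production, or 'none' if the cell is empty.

FIRST(S) = {ε, y}
FIRST(Q) = {a, y}
FIRST(R') = {ε, a, y}
FIRST(R) = {ε, a, y}  (via Q S)
FOLLOW(R) includes $ since R is the start symbol.
FOLLOW(R'): in Q->y R' e, R' is followed by e with FIRST {e}. Thus FOLLOW(R') = {e}.
For R' -> a b b Q: FIRST(a b b Q) = {a}, so it goes in M[R', t] for t ∈ {a}.
For R' -> y d d: FIRST(y d d) = {y}, so it goes in M[R', t] for t ∈ {y}.
For R' -> ε: FIRST(ε) = {ε}, so it goes in M[R', t] for t ∈ {}; since ε ∈ FIRST, also for every t ∈ FOLLOW(R') = {e}.

R' -> y d d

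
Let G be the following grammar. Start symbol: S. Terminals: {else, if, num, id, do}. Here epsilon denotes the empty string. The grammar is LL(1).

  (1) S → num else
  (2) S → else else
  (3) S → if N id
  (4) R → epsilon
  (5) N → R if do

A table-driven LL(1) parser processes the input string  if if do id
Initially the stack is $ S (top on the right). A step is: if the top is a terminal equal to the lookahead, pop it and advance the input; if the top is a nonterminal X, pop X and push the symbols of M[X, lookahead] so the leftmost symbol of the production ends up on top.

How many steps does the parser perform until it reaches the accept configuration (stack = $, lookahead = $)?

7

step 1: stack=$ S  input=if if do id $  — expand S → if N id
step 2: stack=$ id N if  input=if if do id $  — match if
step 3: stack=$ id N  input=if do id $  — expand N → R if do
step 4: stack=$ id do if R  input=if do id $  — expand R → epsilon
step 5: stack=$ id do if  input=if do id $  — match if
step 6: stack=$ id do  input=do id $  — match do
step 7: stack=$ id  input=id $  — match id
Accept reached after 7 steps.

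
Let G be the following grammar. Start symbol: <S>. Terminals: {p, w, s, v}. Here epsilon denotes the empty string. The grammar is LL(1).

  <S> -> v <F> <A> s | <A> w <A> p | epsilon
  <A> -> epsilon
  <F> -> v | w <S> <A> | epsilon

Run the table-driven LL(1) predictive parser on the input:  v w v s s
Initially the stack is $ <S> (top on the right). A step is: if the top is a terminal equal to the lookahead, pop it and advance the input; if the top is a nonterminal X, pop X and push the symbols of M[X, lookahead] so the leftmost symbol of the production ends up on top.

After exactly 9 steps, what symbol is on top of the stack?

step 1: stack=$ <S>  input=v w v s s $  — expand <S> -> v <F> <A> s
step 2: stack=$ s <A> <F> v  input=v w v s s $  — match v
step 3: stack=$ s <A> <F>  input=w v s s $  — expand <F> -> w <S> <A>
step 4: stack=$ s <A> <A> <S> w  input=w v s s $  — match w
step 5: stack=$ s <A> <A> <S>  input=v s s $  — expand <S> -> v <F> <A> s
step 6: stack=$ s <A> <A> s <A> <F> v  input=v s s $  — match v
step 7: stack=$ s <A> <A> s <A> <F>  input=s s $  — expand <F> -> epsilon
step 8: stack=$ s <A> <A> s <A>  input=s s $  — expand <A> -> epsilon
step 9: stack=$ s <A> <A> s  input=s s $  — match s
Stack after step 9: $ s <A> <A> (top = <A>).

<A>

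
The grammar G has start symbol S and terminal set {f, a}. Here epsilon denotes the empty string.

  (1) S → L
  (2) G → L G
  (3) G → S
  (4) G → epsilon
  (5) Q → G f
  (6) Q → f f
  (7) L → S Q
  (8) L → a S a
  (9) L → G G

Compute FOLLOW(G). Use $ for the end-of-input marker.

FIRST(S): from S→L we get {epsilon, a, f}. So FIRST(S) = {epsilon, a, f}.
FIRST(G): from G→L G we get {epsilon, a, f}; from G→S we get {epsilon, a, f}; from G→epsilon we get {epsilon}. So FIRST(G) = {epsilon, a, f}.
FIRST(Q): from Q→G f we get {a, f}; from Q→f f we get {f}. So FIRST(Q) = {a, f}.
FIRST(L): from L→S Q we get {a, f}; from L→a S a we get {a}; from L→G G we get {epsilon, a, f}. So FIRST(L) = {epsilon, a, f}.
FOLLOW(S) includes $ since S is the start symbol.
FOLLOW(S): in G→S, the suffix after S is empty, so FOLLOW(S) ⊇ FOLLOW(G) = {$, a, f}; in L→S Q, S is followed by Q with FIRST {a, f}; in L→a S a, S is followed by a with FIRST {a}. Thus FOLLOW(S) = {$, a, f}.
FOLLOW(G): in G→L G, the suffix after G is empty (adds nothing new); in Q→G f, G is followed by f with FIRST {f}; in L→G G (occurrence 1), G is followed by G with FIRST {epsilon, a, f}; in L→G G (occurrence 1), the suffix after G is nullable, so FOLLOW(G) ⊇ FOLLOW(L) = {$, a, f}; in L→G G (occurrence 2), the suffix after G is empty, so FOLLOW(G) ⊇ FOLLOW(L) = {$, a, f}. Thus FOLLOW(G) = {$, a, f}.
FOLLOW(L): in S→L, the suffix after L is empty, so FOLLOW(L) ⊇ FOLLOW(S) = {$, a, f}; in G→L G, L is followed by G with FIRST {epsilon, a, f}; in G→L G, the suffix after L is nullable, so FOLLOW(L) ⊇ FOLLOW(G) = {$, a, f}. Thus FOLLOW(L) = {$, a, f}.
FOLLOW(Q): in L→S Q, the suffix after Q is empty, so FOLLOW(Q) ⊇ FOLLOW(L) = {$, a, f}. Thus FOLLOW(Q) = {$, a, f}.

{$, a, f}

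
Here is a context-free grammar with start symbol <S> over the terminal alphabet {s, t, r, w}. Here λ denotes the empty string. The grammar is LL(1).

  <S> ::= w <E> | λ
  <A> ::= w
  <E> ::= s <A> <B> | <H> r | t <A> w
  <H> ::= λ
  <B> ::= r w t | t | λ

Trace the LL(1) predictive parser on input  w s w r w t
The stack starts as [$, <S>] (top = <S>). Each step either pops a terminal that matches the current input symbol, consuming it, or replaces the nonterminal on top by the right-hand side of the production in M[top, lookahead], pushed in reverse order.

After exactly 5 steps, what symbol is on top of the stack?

w

     Stack        Input          Action
  1  $ <S>        w s w r w t $  expand <S> ::= w <E>
  2  $ <E> w      w s w r w t $  match w
  3  $ <E>        s w r w t $    expand <E> ::= s <A> <B>
  4  $ <B> <A> s  s w r w t $    match s
  5  $ <B> <A>    w r w t $      expand <A> ::= w
Stack after step 5: $ <B> w (top = w).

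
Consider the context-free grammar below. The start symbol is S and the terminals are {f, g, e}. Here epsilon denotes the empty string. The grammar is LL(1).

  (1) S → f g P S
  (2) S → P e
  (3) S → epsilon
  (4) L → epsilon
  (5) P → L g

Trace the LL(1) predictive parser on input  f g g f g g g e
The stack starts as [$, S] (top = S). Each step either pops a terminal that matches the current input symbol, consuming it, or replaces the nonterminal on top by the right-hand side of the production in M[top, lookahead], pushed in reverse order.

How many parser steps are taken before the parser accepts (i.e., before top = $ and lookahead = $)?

17

      Stack      Input              Action
   1  $ S        f g g f g g g e $  expand S → f g P S
   2  $ S P g f  f g g f g g g e $  match f
   3  $ S P g    g g f g g g e $    match g
   4  $ S P      g f g g g e $      expand P → L g
   5  $ S g L    g f g g g e $      expand L → epsilon
   6  $ S g      g f g g g e $      match g
   7  $ S        f g g g e $        expand S → f g P S
   8  $ S P g f  f g g g e $        match f
   9  $ S P g    g g g e $          match g
  10  $ S P      g g e $            expand P → L g
  11  $ S g L    g g e $            expand L → epsilon
  12  $ S g      g g e $            match g
  13  $ S        g e $              expand S → P e
  14  $ e P      g e $              expand P → L g
  15  $ e g L    g e $              expand L → epsilon
  16  $ e g      g e $              match g
  17  $ e        e $                match e
Accept reached after 17 steps.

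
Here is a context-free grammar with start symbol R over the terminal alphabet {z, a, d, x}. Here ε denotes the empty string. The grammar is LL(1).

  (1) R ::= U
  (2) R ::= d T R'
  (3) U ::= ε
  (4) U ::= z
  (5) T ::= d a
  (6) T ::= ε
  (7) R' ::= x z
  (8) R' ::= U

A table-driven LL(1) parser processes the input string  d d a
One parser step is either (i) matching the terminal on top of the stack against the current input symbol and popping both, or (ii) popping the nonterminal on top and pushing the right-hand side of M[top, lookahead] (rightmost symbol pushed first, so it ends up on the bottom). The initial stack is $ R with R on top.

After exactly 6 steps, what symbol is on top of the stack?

U

step 1: stack=$ R  input=d d a $  — expand R ::= d T R'
step 2: stack=$ R' T d  input=d d a $  — match d
step 3: stack=$ R' T  input=d a $  — expand T ::= d a
step 4: stack=$ R' a d  input=d a $  — match d
step 5: stack=$ R' a  input=a $  — match a
step 6: stack=$ R'  input=$  — expand R' ::= U
Stack after step 6: $ U (top = U).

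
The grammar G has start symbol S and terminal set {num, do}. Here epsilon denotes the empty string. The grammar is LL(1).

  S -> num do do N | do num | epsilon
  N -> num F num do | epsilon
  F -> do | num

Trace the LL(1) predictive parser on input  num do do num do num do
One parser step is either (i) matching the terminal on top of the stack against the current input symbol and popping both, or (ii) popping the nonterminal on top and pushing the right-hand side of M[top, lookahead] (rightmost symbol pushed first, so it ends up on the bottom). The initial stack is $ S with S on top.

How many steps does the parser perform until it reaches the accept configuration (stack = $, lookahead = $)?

      Stack           Input                      Action
   1  $ S             num do do num do num do $  expand S -> num do do N
   2  $ N do do num   num do do num do num do $  match num
   3  $ N do do       do do num do num do $      match do
   4  $ N do          do num do num do $         match do
   5  $ N             num do num do $            expand N -> num F num do
   6  $ do num F num  num do num do $            match num
   7  $ do num F      do num do $                expand F -> do
   8  $ do num do     do num do $                match do
   9  $ do num        num do $                   match num
  10  $ do            do $                       match do
Accept reached after 10 steps.

10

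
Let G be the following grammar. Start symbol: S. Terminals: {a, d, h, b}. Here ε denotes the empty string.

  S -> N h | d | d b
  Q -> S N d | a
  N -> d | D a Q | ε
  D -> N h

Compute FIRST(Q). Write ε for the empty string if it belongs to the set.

{a, d, h}

FIRST(S) = {d, h}  (via N h)
FIRST(Q) = {a, d, h}  (via S N d)
FIRST(N) = {ε, d, h}  (via D a Q)
FIRST(D) = {d, h}  (via N h)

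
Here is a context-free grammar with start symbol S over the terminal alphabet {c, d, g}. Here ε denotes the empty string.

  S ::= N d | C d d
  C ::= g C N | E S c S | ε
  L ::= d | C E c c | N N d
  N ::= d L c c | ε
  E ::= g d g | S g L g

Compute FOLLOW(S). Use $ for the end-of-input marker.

FIRST(N) = {ε, d}
FIRST(S) = {d, g}  (via N d, C d d)
FIRST(E) = {d, g}  (via S g L g)
FIRST(C) = {ε, d, g}  (via E S c S)
FIRST(L) = {d, g}  (via C E c c, N N d)
FOLLOW(S) includes $ since S is the start symbol.
FOLLOW(C): in S::=C d d, C is followed by d d with FIRST {d}; in C::=g C N, C is followed by N with FIRST {ε, d}; in C::=g C N, the suffix after C is nullable (adds nothing new); in L::=C E c c, C is followed by E c c with FIRST {d, g}. Thus FOLLOW(C) = {d, g}.
FOLLOW(S): in C::=E S c S (occurrence 1), S is followed by c S with FIRST {c}; in C::=E S c S (occurrence 2), the suffix after S is empty, so FOLLOW(S) ⊇ FOLLOW(C) = {d, g}; in E::=S g L g, S is followed by g L g with FIRST {g}. Thus FOLLOW(S) = {$, c, d, g}.
FOLLOW(L): in N::=d L c c, L is followed by c c with FIRST {c}; in E::=S g L g, L is followed by g with FIRST {g}. Thus FOLLOW(L) = {c, g}.
FOLLOW(N): in S::=N d, N is followed by d with FIRST {d}; in C::=g C N, the suffix after N is empty, so FOLLOW(N) ⊇ FOLLOW(C) = {d, g}; in L::=N N d (occurrence 1), N is followed by N d with FIRST {d}; in L::=N N d (occurrence 2), N is followed by d with FIRST {d}. Thus FOLLOW(N) = {d, g}.
FOLLOW(E): in C::=E S c S, E is followed by S c S with FIRST {d, g}; in L::=C E c c, E is followed by c c with FIRST {c}. Thus FOLLOW(E) = {c, d, g}.

{$, c, d, g}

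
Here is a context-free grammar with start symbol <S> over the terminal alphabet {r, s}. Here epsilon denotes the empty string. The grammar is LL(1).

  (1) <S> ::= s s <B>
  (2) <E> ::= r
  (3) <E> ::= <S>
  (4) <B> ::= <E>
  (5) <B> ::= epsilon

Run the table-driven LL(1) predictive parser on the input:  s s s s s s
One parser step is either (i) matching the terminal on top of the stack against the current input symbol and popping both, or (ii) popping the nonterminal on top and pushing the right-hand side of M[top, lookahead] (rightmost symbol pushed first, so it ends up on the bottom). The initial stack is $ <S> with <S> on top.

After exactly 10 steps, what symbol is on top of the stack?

step 1: stack=$ <S>  input=s s s s s s $  — expand <S> ::= s s <B>
step 2: stack=$ <B> s s  input=s s s s s s $  — match s
step 3: stack=$ <B> s  input=s s s s s $  — match s
step 4: stack=$ <B>  input=s s s s $  — expand <B> ::= <E>
step 5: stack=$ <E>  input=s s s s $  — expand <E> ::= <S>
step 6: stack=$ <S>  input=s s s s $  — expand <S> ::= s s <B>
step 7: stack=$ <B> s s  input=s s s s $  — match s
step 8: stack=$ <B> s  input=s s s $  — match s
step 9: stack=$ <B>  input=s s $  — expand <B> ::= <E>
step 10: stack=$ <E>  input=s s $  — expand <E> ::= <S>
Stack after step 10: $ <S> (top = <S>).

<S>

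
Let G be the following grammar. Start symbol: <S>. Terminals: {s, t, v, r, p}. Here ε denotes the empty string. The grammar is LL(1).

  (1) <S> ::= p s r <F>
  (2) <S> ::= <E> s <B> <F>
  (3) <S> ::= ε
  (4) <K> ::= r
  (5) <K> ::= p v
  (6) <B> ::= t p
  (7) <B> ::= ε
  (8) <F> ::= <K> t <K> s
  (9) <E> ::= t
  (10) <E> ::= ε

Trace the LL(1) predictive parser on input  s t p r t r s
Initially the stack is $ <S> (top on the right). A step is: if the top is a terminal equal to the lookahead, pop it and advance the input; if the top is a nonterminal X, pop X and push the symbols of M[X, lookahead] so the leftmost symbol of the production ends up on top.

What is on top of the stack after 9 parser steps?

t

     Stack            Input            Action
  1  $ <S>            s t p r t r s $  expand <S> ::= <E> s <B> <F>
  2  $ <F> <B> s <E>  s t p r t r s $  expand <E> ::= ε
  3  $ <F> <B> s      s t p r t r s $  match s
  4  $ <F> <B>        t p r t r s $    expand <B> ::= t p
  5  $ <F> p t        t p r t r s $    match t
  6  $ <F> p          p r t r s $      match p
  7  $ <F>            r t r s $        expand <F> ::= <K> t <K> s
  8  $ s <K> t <K>    r t r s $        expand <K> ::= r
  9  $ s <K> t r      r t r s $        match r
Stack after step 9: $ s <K> t (top = t).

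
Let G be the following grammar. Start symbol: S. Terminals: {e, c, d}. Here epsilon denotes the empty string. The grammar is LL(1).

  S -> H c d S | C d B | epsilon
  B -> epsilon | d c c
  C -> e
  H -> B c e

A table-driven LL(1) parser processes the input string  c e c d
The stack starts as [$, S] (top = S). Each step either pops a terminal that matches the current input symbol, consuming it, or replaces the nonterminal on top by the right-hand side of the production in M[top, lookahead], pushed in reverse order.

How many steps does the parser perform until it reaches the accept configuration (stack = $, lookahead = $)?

8

     Stack          Input      Action
  1  $ S            c e c d $  expand S -> H c d S
  2  $ S d c H      c e c d $  expand H -> B c e
  3  $ S d c e c B  c e c d $  expand B -> epsilon
  4  $ S d c e c    c e c d $  match c
  5  $ S d c e      e c d $    match e
  6  $ S d c        c d $      match c
  7  $ S d          d $        match d
  8  $ S            $          expand S -> epsilon
Accept reached after 8 steps.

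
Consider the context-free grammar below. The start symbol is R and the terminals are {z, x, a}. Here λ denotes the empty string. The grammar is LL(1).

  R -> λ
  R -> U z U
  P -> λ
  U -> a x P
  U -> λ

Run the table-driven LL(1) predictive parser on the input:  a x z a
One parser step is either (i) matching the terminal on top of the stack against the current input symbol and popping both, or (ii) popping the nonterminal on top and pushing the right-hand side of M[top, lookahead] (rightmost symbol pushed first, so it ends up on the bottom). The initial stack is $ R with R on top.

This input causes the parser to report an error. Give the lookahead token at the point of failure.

step 1: stack=$ R  input=a x z a $  — expand R -> U z U
step 2: stack=$ U z U  input=a x z a $  — expand U -> a x P
step 3: stack=$ U z P x a  input=a x z a $  — match a
step 4: stack=$ U z P x  input=x z a $  — match x
step 5: stack=$ U z P  input=z a $  — expand P -> λ
step 6: stack=$ U z  input=z a $  — match z
step 7: stack=$ U  input=a $  — expand U -> a x P
step 8: stack=$ P x a  input=a $  — match a
step 9: stack=$ P x  input=$  — error: top is terminal x but lookahead is $

$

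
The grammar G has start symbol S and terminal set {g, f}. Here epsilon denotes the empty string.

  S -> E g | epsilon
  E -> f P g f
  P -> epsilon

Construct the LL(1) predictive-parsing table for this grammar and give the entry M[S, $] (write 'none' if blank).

FIRST(E) = {f}
FIRST(P) = {epsilon}
FIRST(S) = {epsilon, f}  (via E g)
FOLLOW(S) includes $ since S is the start symbol.
FOLLOW(S): S appears on no right-hand side. Thus FOLLOW(S) = {$}.
For S -> E g: FIRST(E g) = {f}, so it goes in M[S, t] for t ∈ {f}.
For S -> epsilon: FIRST(epsilon) = {epsilon}, so it goes in M[S, t] for t ∈ {}; since epsilon ∈ FIRST, also for every t ∈ FOLLOW(S) = {$}.

S -> epsilon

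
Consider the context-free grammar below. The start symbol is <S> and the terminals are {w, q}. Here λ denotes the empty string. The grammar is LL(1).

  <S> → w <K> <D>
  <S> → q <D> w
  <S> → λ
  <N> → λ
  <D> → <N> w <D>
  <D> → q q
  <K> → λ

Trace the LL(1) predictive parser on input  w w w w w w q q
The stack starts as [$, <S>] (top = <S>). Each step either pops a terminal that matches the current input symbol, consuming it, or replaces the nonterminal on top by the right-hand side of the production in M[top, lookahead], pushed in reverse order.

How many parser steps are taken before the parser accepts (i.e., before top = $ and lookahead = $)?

step 1: stack=$ <S>  input=w w w w w w q q $  — expand <S> → w <K> <D>
step 2: stack=$ <D> <K> w  input=w w w w w w q q $  — match w
step 3: stack=$ <D> <K>  input=w w w w w q q $  — expand <K> → λ
step 4: stack=$ <D>  input=w w w w w q q $  — expand <D> → <N> w <D>
step 5: stack=$ <D> w <N>  input=w w w w w q q $  — expand <N> → λ
step 6: stack=$ <D> w  input=w w w w w q q $  — match w
step 7: stack=$ <D>  input=w w w w q q $  — expand <D> → <N> w <D>
step 8: stack=$ <D> w <N>  input=w w w w q q $  — expand <N> → λ
step 9: stack=$ <D> w  input=w w w w q q $  — match w
step 10: stack=$ <D>  input=w w w q q $  — expand <D> → <N> w <D>
step 11: stack=$ <D> w <N>  input=w w w q q $  — expand <N> → λ
step 12: stack=$ <D> w  input=w w w q q $  — match w
step 13: stack=$ <D>  input=w w q q $  — expand <D> → <N> w <D>
step 14: stack=$ <D> w <N>  input=w w q q $  — expand <N> → λ
step 15: stack=$ <D> w  input=w w q q $  — match w
step 16: stack=$ <D>  input=w q q $  — expand <D> → <N> w <D>
step 17: stack=$ <D> w <N>  input=w q q $  — expand <N> → λ
step 18: stack=$ <D> w  input=w q q $  — match w
step 19: stack=$ <D>  input=q q $  — expand <D> → q q
step 20: stack=$ q q  input=q q $  — match q
step 21: stack=$ q  input=q $  — match q
Accept reached after 21 steps.

21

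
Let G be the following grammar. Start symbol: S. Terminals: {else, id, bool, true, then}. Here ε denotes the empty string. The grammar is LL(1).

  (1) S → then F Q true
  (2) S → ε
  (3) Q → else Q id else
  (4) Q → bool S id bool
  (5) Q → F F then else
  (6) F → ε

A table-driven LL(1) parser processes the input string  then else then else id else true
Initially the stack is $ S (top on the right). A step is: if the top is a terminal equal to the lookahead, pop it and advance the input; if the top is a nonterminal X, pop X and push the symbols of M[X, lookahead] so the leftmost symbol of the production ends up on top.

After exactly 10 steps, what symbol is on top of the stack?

id

step 1: stack=$ S  input=then else then else id else true $  — expand S → then F Q true
step 2: stack=$ true Q F then  input=then else then else id else true $  — match then
step 3: stack=$ true Q F  input=else then else id else true $  — expand F → ε
step 4: stack=$ true Q  input=else then else id else true $  — expand Q → else Q id else
step 5: stack=$ true else id Q else  input=else then else id else true $  — match else
step 6: stack=$ true else id Q  input=then else id else true $  — expand Q → F F then else
step 7: stack=$ true else id else then F F  input=then else id else true $  — expand F → ε
step 8: stack=$ true else id else then F  input=then else id else true $  — expand F → ε
step 9: stack=$ true else id else then  input=then else id else true $  — match then
step 10: stack=$ true else id else  input=else id else true $  — match else
Stack after step 10: $ true else id (top = id).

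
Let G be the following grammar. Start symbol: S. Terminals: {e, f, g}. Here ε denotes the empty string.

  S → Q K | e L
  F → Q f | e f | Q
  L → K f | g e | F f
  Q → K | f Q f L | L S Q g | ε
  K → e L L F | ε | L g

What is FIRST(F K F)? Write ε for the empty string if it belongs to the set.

{ε, e, f, g}

FIRST(S): from S→Q K we get {ε, e, f, g}; from S→e L we get {e}. So FIRST(S) = {ε, e, f, g}.
FIRST(F): from F→Q f we get {e, f, g}; from F→e f we get {e}; from F→Q we get {ε, e, f, g}. So FIRST(F) = {ε, e, f, g}.
FIRST(L): from L→K f we get {e, f, g}; from L→g e we get {g}; from L→F f we get {e, f, g}. So FIRST(L) = {e, f, g}.
FIRST(K): from K→e L L F we get {e}; from K→ε we get {ε}; from K→L g we get {e, f, g}. So FIRST(K) = {ε, e, f, g}.
FIRST(Q): from Q→K we get {ε, e, f, g}; from Q→f Q f L we get {f}; from Q→L S Q g we get {e, f, g}; from Q→ε we get {ε}. So FIRST(Q) = {ε, e, f, g}.
FIRST(F K F): take FIRST of each symbol in turn, carrying on past any symbol whose FIRST contains ε; result {ε, e, f, g}.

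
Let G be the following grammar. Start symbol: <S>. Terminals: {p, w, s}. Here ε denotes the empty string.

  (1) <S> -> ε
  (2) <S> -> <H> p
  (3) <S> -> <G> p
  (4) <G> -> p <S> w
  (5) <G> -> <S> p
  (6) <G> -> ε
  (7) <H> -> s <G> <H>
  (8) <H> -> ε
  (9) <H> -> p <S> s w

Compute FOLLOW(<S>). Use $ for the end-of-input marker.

{$, p, s, w}

FIRST(<H>) = {ε, p, s}
FIRST(<S>) = {ε, p, s}  (via <H> p, <G> p)
FIRST(<G>) = {ε, p, s}  (via <S> p)
FOLLOW(<S>) includes $ since <S> is the start symbol.
FOLLOW(<S>): in <G>->p <S> w, <S> is followed by w with FIRST {w}; in <G>-><S> p, <S> is followed by p with FIRST {p}; in <H>->p <S> s w, <S> is followed by s w with FIRST {s}. Thus FOLLOW(<S>) = {$, p, s, w}.
FOLLOW(<H>): in <S>-><H> p, <H> is followed by p with FIRST {p}; in <H>->s <G> <H>, the suffix after <H> is empty (adds nothing new). Thus FOLLOW(<H>) = {p}.
FOLLOW(<G>): in <S>-><G> p, <G> is followed by p with FIRST {p}; in <H>->s <G> <H>, <G> is followed by <H> with FIRST {ε, p, s}; in <H>->s <G> <H>, the suffix after <G> is nullable, so FOLLOW(<G>) ⊇ FOLLOW(<H>) = {p}. Thus FOLLOW(<G>) = {p, s}.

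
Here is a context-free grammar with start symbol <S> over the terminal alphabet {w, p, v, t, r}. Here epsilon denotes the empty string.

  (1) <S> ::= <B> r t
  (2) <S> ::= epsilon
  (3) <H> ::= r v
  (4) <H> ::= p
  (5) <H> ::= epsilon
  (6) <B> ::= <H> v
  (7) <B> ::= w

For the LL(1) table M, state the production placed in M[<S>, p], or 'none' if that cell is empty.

FIRST(<H>): from <H>::=r v we get {r}; from <H>::=p we get {p}; from <H>::=epsilon we get {epsilon}. So FIRST(<H>) = {epsilon, p, r}.
FIRST(<B>): from <B>::=<H> v we get {p, r, v}; from <B>::=w we get {w}. So FIRST(<B>) = {p, r, v, w}.
FIRST(<S>): from <S>::=<B> r t we get {p, r, v, w}; from <S>::=epsilon we get {epsilon}. So FIRST(<S>) = {epsilon, p, r, v, w}.
FOLLOW(<S>) includes $ since <S> is the start symbol.
FOLLOW(<S>): <S> appears on no right-hand side. Thus FOLLOW(<S>) = {$}.
For <S> ::= <B> r t: FIRST(<B> r t) = {p, r, v, w}, so it goes in M[<S>, t] for t ∈ {p, r, v, w}.
For <S> ::= epsilon: FIRST(epsilon) = {epsilon}, so it goes in M[<S>, t] for t ∈ {}; since epsilon ∈ FIRST, also for every t ∈ FOLLOW(<S>) = {$}.

<S> ::= <B> r t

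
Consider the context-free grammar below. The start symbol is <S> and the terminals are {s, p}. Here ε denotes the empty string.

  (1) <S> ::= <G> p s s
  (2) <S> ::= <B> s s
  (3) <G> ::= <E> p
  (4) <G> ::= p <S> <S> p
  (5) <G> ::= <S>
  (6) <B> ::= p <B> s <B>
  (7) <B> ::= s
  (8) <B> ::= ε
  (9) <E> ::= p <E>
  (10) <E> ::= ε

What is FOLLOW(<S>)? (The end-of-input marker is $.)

FIRST(<B>) = {ε, p, s}
FIRST(<E>) = {ε, p}
FIRST(<S>) = {p, s}  (via <G> p s s, <B> s s)
FIRST(<G>) = {p, s}  (via <E> p, <S>)
FOLLOW(<S>) includes $ since <S> is the start symbol.
FOLLOW(<G>): in <S>::=<G> p s s, <G> is followed by p s s with FIRST {p}. Thus FOLLOW(<G>) = {p}.
FOLLOW(<S>): in <G>::=p <S> <S> p (occurrence 1), <S> is followed by <S> p with FIRST {p, s}; in <G>::=p <S> <S> p (occurrence 2), <S> is followed by p with FIRST {p}; in <G>::=<S>, the suffix after <S> is empty, so FOLLOW(<S>) ⊇ FOLLOW(<G>) = {p}. Thus FOLLOW(<S>) = {$, p, s}.
FOLLOW(<B>): in <S>::=<B> s s, <B> is followed by s s with FIRST {s}; in <B>::=p <B> s <B> (occurrence 1), <B> is followed by s <B> with FIRST {s}; in <B>::=p <B> s <B> (occurrence 2), the suffix after <B> is empty (adds nothing new). Thus FOLLOW(<B>) = {s}.
FOLLOW(<E>): in <G>::=<E> p, <E> is followed by p with FIRST {p}; in <E>::=p <E>, the suffix after <E> is empty (adds nothing new). Thus FOLLOW(<E>) = {p}.

{$, p, s}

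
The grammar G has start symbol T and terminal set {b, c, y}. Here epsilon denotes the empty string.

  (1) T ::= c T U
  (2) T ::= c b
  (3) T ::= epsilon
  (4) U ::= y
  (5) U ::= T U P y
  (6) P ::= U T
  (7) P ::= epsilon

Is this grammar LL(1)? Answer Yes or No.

FIRST(T) = {epsilon, c}
FIRST(U) = {c, y}
FIRST(P) = {epsilon, c, y}
FOLLOW(T) = {$, c, y}
FOLLOW(U) = {$, c, y}
FOLLOW(P) = {y}
Cell M[P, y] receives both P ::= U T and P ::= epsilon — the grammar is not LL(1).

No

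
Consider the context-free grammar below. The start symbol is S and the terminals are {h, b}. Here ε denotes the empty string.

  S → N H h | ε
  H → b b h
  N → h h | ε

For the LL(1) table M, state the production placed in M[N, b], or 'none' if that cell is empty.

N → ε

FIRST(H) = {b}
FIRST(N) = {ε, h}
FIRST(S) = {ε, b, h}  (via N H h)
FOLLOW(S) includes $ since S is the start symbol.
FOLLOW(N): in S→N H h, N is followed by H h with FIRST {b}. Thus FOLLOW(N) = {b}.
For N → h h: FIRST(h h) = {h}, so it goes in M[N, t] for t ∈ {h}.
For N → ε: FIRST(ε) = {ε}, so it goes in M[N, t] for t ∈ {}; since ε ∈ FIRST, also for every t ∈ FOLLOW(N) = {b}.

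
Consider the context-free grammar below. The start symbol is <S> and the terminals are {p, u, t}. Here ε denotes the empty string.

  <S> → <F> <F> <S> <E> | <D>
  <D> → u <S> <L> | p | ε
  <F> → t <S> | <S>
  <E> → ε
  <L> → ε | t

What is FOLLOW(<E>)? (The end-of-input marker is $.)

{$, p, t, u}

FIRST(<D>) = {ε, p, u}
FIRST(<E>) = {ε}
FIRST(<L>) = {ε, t}
FIRST(<S>) = {ε, p, t, u}  (via <F> <F> <S> <E>, <D>)
FIRST(<F>) = {ε, p, t, u}  (via <S>)
FOLLOW(<S>) includes $ since <S> is the start symbol.
FOLLOW(<S>): in <S>→<F> <F> <S> <E>, <S> is followed by <E> with FIRST {ε}; in <S>→<F> <F> <S> <E>, the suffix after <S> is nullable (adds nothing new); in <D>→u <S> <L>, <S> is followed by <L> with FIRST {ε, t}; in <D>→u <S> <L>, the suffix after <S> is nullable, so FOLLOW(<S>) ⊇ FOLLOW(<D>) = {$, p, t, u}; in <F>→t <S>, the suffix after <S> is empty, so FOLLOW(<S>) ⊇ FOLLOW(<F>) = {$, p, t, u}; in <F>→<S>, the suffix after <S> is empty, so FOLLOW(<S>) ⊇ FOLLOW(<F>) = {$, p, t, u}. Thus FOLLOW(<S>) = {$, p, t, u}.
FOLLOW(<D>): in <S>→<D>, the suffix after <D> is empty, so FOLLOW(<D>) ⊇ FOLLOW(<S>) = {$, p, t, u}. Thus FOLLOW(<D>) = {$, p, t, u}.
FOLLOW(<F>): in <S>→<F> <F> <S> <E> (occurrence 1), <F> is followed by <F> <S> <E> with FIRST {ε, p, t, u}; in <S>→<F> <F> <S> <E> (occurrence 1), the suffix after <F> is nullable, so FOLLOW(<F>) ⊇ FOLLOW(<S>) = {$, p, t, u}; in <S>→<F> <F> <S> <E> (occurrence 2), <F> is followed by <S> <E> with FIRST {ε, p, t, u}; in <S>→<F> <F> <S> <E> (occurrence 2), the suffix after <F> is nullable, so FOLLOW(<F>) ⊇ FOLLOW(<S>) = {$, p, t, u}. Thus FOLLOW(<F>) = {$, p, t, u}.
FOLLOW(<E>): in <S>→<F> <F> <S> <E>, the suffix after <E> is empty, so FOLLOW(<E>) ⊇ FOLLOW(<S>) = {$, p, t, u}. Thus FOLLOW(<E>) = {$, p, t, u}.
FOLLOW(<L>): in <D>→u <S> <L>, the suffix after <L> is empty, so FOLLOW(<L>) ⊇ FOLLOW(<D>) = {$, p, t, u}. Thus FOLLOW(<L>) = {$, p, t, u}.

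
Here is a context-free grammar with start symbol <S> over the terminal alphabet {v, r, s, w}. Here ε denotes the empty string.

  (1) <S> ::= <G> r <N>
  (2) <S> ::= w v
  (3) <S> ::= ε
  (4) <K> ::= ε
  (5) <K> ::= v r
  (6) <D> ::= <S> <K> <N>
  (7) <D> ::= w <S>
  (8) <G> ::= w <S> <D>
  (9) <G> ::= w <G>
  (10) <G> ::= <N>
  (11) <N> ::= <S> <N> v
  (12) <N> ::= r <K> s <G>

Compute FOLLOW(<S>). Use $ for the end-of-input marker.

{$, r, v, w}

FIRST(<K>) = {ε, v}
FIRST(<S>) = {ε, r, w}  (via <G> r <N>)
FIRST(<N>) = {r, w}  (via <S> <N> v)
FIRST(<D>) = {r, v, w}  (via <S> <K> <N>)
FIRST(<G>) = {r, w}  (via <N>)
FOLLOW(<S>) includes $ since <S> is the start symbol.
FOLLOW(<K>): in <D>::=<S> <K> <N>, <K> is followed by <N> with FIRST {r, w}; in <N>::=r <K> s <G>, <K> is followed by s <G> with FIRST {s}. Thus FOLLOW(<K>) = {r, s, w}.
FOLLOW(<S>): in <D>::=<S> <K> <N>, <S> is followed by <K> <N> with FIRST {r, v, w}; in <D>::=w <S>, the suffix after <S> is empty, so FOLLOW(<S>) ⊇ FOLLOW(<D>) = {$, r, v, w}; in <G>::=w <S> <D>, <S> is followed by <D> with FIRST {r, v, w}; in <N>::=<S> <N> v, <S> is followed by <N> v with FIRST {r, w}. Thus FOLLOW(<S>) = {$, r, v, w}.
FOLLOW(<D>): in <G>::=w <S> <D>, the suffix after <D> is empty, so FOLLOW(<D>) ⊇ FOLLOW(<G>) = {$, r, v, w}. Thus FOLLOW(<D>) = {$, r, v, w}.
FOLLOW(<G>): in <S>::=<G> r <N>, <G> is followed by r <N> with FIRST {r}; in <G>::=w <G>, the suffix after <G> is empty (adds nothing new); in <N>::=r <K> s <G>, the suffix after <G> is empty, so FOLLOW(<G>) ⊇ FOLLOW(<N>) = {$, r, v, w}. Thus FOLLOW(<G>) = {$, r, v, w}.
FOLLOW(<N>): in <S>::=<G> r <N>, the suffix after <N> is empty, so FOLLOW(<N>) ⊇ FOLLOW(<S>) = {$, r, v, w}; in <D>::=<S> <K> <N>, the suffix after <N> is empty, so FOLLOW(<N>) ⊇ FOLLOW(<D>) = {$, r, v, w}; in <G>::=<N>, the suffix after <N> is empty, so FOLLOW(<N>) ⊇ FOLLOW(<G>) = {$, r, v, w}; in <N>::=<S> <N> v, <N> is followed by v with FIRST {v}. Thus FOLLOW(<N>) = {$, r, v, w}.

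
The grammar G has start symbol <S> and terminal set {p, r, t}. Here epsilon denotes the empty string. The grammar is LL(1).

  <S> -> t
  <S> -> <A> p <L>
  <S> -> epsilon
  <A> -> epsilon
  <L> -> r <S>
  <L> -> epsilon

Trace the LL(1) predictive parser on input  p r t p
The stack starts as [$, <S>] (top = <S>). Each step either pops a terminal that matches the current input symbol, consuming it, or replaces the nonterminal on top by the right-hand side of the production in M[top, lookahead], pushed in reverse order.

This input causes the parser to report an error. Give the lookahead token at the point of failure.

step 1: stack=$ <S>  input=p r t p $  — expand <S> -> <A> p <L>
step 2: stack=$ <L> p <A>  input=p r t p $  — expand <A> -> epsilon
step 3: stack=$ <L> p  input=p r t p $  — match p
step 4: stack=$ <L>  input=r t p $  — expand <L> -> r <S>
step 5: stack=$ <S> r  input=r t p $  — match r
step 6: stack=$ <S>  input=t p $  — expand <S> -> t
step 7: stack=$ t  input=t p $  — match t
step 8: stack=$  input=p $  — error: stack empty but input remains

p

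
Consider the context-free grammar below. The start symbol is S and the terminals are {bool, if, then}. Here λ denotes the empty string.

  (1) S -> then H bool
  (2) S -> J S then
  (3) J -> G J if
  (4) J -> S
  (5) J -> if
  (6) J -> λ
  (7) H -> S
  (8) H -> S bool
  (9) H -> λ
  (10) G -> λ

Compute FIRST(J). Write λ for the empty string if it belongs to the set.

{λ, if, then}

FIRST(G): from G->λ we get {λ}. So FIRST(G) = {λ}.
FIRST(S): from S->then H bool we get {then}; from S->J S then we get {if, then}. So FIRST(S) = {if, then}.
FIRST(J): from J->G J if we get {if, then}; from J->S we get {if, then}; from J->if we get {if}; from J->λ we get {λ}. So FIRST(J) = {λ, if, then}.
FIRST(H): from H->S we get {if, then}; from H->S bool we get {if, then}; from H->λ we get {λ}. So FIRST(H) = {λ, if, then}.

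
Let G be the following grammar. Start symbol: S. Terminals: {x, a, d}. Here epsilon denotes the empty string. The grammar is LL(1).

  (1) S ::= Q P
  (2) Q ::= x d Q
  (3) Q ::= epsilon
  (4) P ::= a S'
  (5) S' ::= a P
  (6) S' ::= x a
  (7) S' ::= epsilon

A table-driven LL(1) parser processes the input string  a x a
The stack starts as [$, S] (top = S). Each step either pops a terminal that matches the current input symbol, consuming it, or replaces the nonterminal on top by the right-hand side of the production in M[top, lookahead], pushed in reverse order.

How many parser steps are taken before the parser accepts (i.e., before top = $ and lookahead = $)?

     Stack   Input    Action
  1  $ S     a x a $  expand S ::= Q P
  2  $ P Q   a x a $  expand Q ::= epsilon
  3  $ P     a x a $  expand P ::= a S'
  4  $ S' a  a x a $  match a
  5  $ S'    x a $    expand S' ::= x a
  6  $ a x   x a $    match x
  7  $ a     a $      match a
Accept reached after 7 steps.

7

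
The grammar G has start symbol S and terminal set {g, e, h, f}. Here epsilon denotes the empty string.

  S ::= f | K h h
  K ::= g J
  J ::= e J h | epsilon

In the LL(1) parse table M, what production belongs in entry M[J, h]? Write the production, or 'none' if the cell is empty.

FIRST(K): from K::=g J we get {g}. So FIRST(K) = {g}.
FIRST(J): from J::=e J h we get {e}; from J::=epsilon we get {epsilon}. So FIRST(J) = {epsilon, e}.
FIRST(S): from S::=f we get {f}; from S::=K h h we get {g}. So FIRST(S) = {f, g}.
FOLLOW(S) includes $ since S is the start symbol.
FOLLOW(K): in S::=K h h, K is followed by h h with FIRST {h}. Thus FOLLOW(K) = {h}.
FOLLOW(J): in K::=g J, the suffix after J is empty, so FOLLOW(J) ⊇ FOLLOW(K) = {h}; in J::=e J h, J is followed by h with FIRST {h}. Thus FOLLOW(J) = {h}.
For J ::= e J h: FIRST(e J h) = {e}, so it goes in M[J, t] for t ∈ {e}.
For J ::= epsilon: FIRST(epsilon) = {epsilon}, so it goes in M[J, t] for t ∈ {}; since epsilon ∈ FIRST, also for every t ∈ FOLLOW(J) = {h}.

J ::= epsilon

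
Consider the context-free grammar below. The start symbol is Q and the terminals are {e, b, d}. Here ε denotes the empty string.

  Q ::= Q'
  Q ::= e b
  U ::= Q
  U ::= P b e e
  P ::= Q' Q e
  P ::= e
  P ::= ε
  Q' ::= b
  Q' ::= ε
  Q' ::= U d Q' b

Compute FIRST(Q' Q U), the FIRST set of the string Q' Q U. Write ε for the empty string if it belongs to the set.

{ε, b, d, e}

FIRST(Q) = {ε, b, d, e}  (via Q')
FIRST(U) = {ε, b, d, e}  (via Q, P b e e)
FIRST(Q') = {ε, b, d, e}  (via U d Q' b)
FIRST(P) = {ε, b, d, e}  (via Q' Q e)
FIRST(Q' Q U): take FIRST of each symbol in turn, carrying on past any symbol whose FIRST contains ε; result {ε, b, d, e}.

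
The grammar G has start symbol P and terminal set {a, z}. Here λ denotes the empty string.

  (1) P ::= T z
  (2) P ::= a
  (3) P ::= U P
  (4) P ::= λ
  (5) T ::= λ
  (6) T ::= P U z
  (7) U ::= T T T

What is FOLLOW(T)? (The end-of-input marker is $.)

{$, a, z}

FIRST(P): from P::=T z we get {a, z}; from P::=a we get {a}; from P::=U P we get {λ, a, z}; from P::=λ we get {λ}. So FIRST(P) = {λ, a, z}.
FIRST(T): from T::=λ we get {λ}; from T::=P U z we get {a, z}. So FIRST(T) = {λ, a, z}.
FIRST(U): from U::=T T T we get {λ, a, z}. So FIRST(U) = {λ, a, z}.
FOLLOW(P) includes $ since P is the start symbol.
FOLLOW(P): in P::=U P, the suffix after P is empty (adds nothing new); in T::=P U z, P is followed by U z with FIRST {a, z}. Thus FOLLOW(P) = {$, a, z}.
FOLLOW(U): in P::=U P, U is followed by P with FIRST {λ, a, z}; in P::=U P, the suffix after U is nullable, so FOLLOW(U) ⊇ FOLLOW(P) = {$, a, z}; in T::=P U z, U is followed by z with FIRST {z}. Thus FOLLOW(U) = {$, a, z}.
FOLLOW(T): in P::=T z, T is followed by z with FIRST {z}; in U::=T T T (occurrence 1), T is followed by T T with FIRST {λ, a, z}; in U::=T T T (occurrence 1), the suffix after T is nullable, so FOLLOW(T) ⊇ FOLLOW(U) = {$, a, z}; in U::=T T T (occurrence 2), T is followed by T with FIRST {λ, a, z}; in U::=T T T (occurrence 2), the suffix after T is nullable, so FOLLOW(T) ⊇ FOLLOW(U) = {$, a, z}; in U::=T T T (occurrence 3), the suffix after T is empty, so FOLLOW(T) ⊇ FOLLOW(U) = {$, a, z}. Thus FOLLOW(T) = {$, a, z}.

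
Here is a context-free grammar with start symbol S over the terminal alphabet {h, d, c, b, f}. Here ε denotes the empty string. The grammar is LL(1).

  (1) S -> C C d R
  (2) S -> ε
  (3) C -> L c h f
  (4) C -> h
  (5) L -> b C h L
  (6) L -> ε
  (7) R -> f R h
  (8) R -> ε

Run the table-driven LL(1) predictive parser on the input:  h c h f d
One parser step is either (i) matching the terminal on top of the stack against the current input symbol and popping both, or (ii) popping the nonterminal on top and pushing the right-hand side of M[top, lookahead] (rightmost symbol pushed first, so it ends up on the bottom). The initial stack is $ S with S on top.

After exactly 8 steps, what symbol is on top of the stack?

     Stack          Input        Action
  1  $ S            h c h f d $  expand S -> C C d R
  2  $ R d C C      h c h f d $  expand C -> h
  3  $ R d C h      h c h f d $  match h
  4  $ R d C        c h f d $    expand C -> L c h f
  5  $ R d f h c L  c h f d $    expand L -> ε
  6  $ R d f h c    c h f d $    match c
  7  $ R d f h      h f d $      match h
  8  $ R d f        f d $        match f
Stack after step 8: $ R d (top = d).

d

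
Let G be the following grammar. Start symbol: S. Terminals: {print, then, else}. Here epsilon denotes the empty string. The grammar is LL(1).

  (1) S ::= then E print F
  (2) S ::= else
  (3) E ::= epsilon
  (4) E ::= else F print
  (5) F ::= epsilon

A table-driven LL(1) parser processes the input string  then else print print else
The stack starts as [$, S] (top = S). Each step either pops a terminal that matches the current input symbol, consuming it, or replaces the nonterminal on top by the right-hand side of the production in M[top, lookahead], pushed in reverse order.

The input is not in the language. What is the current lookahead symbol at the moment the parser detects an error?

else

     Stack                   Input                         Action
  1  $ S                     then else print print else $  expand S ::= then E print F
  2  $ F print E then        then else print print else $  match then
  3  $ F print E             else print print else $       expand E ::= else F print
  4  $ F print print F else  else print print else $       match else
  5  $ F print print F       print print else $            expand F ::= epsilon
  6  $ F print print         print print else $            match print
  7  $ F print               print else $                  match print
  8  $ F                     else $                        error: M[F, else] is empty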